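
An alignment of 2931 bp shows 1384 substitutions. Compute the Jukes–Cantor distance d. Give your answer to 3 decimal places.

p = 1384/2931 ≈ 0.472194.
d = −(3/4) ln(1 − 4p/3) = −0.75 ln(1 − 0.629592) = −0.75 ln(0.370408)
  = −0.75 × (-0.993150) = 0.744863 substitutions/site.

0.745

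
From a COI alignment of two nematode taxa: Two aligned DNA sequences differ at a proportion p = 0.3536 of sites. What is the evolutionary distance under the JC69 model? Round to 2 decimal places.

d = −(3/4) ln(1 − 4p/3) = −0.75 ln(1 − 0.471467) = −0.75 ln(0.528533)
  = −0.75 × (-0.637650) = 0.478238 substitutions/site.

0.48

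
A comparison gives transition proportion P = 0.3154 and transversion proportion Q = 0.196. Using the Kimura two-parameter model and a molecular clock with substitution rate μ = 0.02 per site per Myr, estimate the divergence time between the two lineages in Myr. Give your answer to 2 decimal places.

25.03

Under the Kimura two-parameter model, d = −½ ln(1 − 2P − Q) − ¼ ln(1 − 2Q).
1 − 2P − Q = 0.1732, giving −½ ln(0.1732) = 0.876654.
1 − 2Q = 0.608, giving −¼ ln(0.608) = 0.124395.
d = 0.876654 + 0.124395 = 1.001049.
Under a molecular clock d = 2μt, so t = d/(2μ) = 1.001049 / (2 × 0.02) = 25.03 Myr.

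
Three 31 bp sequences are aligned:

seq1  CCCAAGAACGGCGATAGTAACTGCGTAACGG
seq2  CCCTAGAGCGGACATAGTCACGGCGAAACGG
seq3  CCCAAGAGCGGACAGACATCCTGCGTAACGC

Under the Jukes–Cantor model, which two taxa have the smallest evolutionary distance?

seq1–seq2: 7/31 differ, p = 0.226, d = 0.269.
seq1–seq3: 9/31 differ, p = 0.290, d = 0.367.
seq2–seq3: 9/31 differ, p = 0.290, d = 0.367.
The smallest distance is between seq1 and seq2.

seq1 and seq2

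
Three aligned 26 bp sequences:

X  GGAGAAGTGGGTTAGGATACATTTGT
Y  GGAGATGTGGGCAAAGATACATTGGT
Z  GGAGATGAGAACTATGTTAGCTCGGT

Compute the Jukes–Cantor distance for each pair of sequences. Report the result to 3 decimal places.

X–Y: 5/26 sites differ → p ≈ 0.192308, d = −0.75 ln(1 − 0.256411) = 0.222200 ≈ 0.222.
X–Z: 11/26 sites differ → p ≈ 0.423077, d = −0.75 ln(1 − 0.564103) = 0.622762 ≈ 0.623.
Y–Z: 9/26 sites differ → p ≈ 0.346154, d = −0.75 ln(1 − 0.461539) = 0.464280 ≈ 0.464.

d(X,Y) = 0.222, d(X,Z) = 0.623, d(Y,Z) = 0.464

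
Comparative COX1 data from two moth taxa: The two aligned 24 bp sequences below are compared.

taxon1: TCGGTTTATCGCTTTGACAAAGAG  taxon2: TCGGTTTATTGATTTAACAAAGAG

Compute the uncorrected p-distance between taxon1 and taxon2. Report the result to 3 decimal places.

0.125

The sequences differ at 3 of 24 positions (sites 10, 12, 16).
p = 3/24 = 0.125.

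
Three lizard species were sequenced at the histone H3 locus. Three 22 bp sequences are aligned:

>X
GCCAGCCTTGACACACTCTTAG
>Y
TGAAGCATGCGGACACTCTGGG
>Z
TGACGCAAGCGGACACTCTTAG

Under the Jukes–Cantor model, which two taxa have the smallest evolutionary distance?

Y and Z

X–Y: 10/22 differ, p = 0.455, d = 0.699.
X–Z: 10/22 differ, p = 0.455, d = 0.699.
Y–Z: 4/22 differ, p = 0.182, d = 0.208.
The smallest distance is between Y and Z.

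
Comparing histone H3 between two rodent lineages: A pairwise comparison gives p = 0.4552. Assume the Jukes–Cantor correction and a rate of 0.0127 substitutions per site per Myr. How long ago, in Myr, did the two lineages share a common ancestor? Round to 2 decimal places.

d = −(3/4) ln(1 − 4p/3) = −0.75 ln(1 − 0.606933) = −0.75 ln(0.393067)
  = −0.75 × (-0.933775) = 0.700331 substitutions/site.
Under a molecular clock d = 2μt, so t = d/(2μ) = 0.700331 / (2 × 0.0127) = 27.57 Myr.

27.57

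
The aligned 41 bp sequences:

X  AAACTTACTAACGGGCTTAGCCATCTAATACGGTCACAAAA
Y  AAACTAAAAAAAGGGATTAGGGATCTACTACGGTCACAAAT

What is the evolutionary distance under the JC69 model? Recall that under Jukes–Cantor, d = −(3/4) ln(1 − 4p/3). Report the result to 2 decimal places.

The sequences differ at 9 of 41 sites (6, 8, 9, 12, 16, 21, 22, 28, 41), so p = 9/41 ≈ 0.219512.
d = −(3/4) ln(1 − 4p/3) = −0.75 ln(1 − 0.292683) = −0.75 ln(0.707317)
  = −0.75 × (-0.346276) = 0.259707 substitutions/site.

0.26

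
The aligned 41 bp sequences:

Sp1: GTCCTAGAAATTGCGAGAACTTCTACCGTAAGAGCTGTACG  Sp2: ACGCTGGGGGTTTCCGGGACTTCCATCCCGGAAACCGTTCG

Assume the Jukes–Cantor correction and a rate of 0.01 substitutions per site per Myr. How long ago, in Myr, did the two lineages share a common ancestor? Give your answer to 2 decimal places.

43.07

The sequences differ at 21 of 41 sites, so p = 21/41 ≈ 0.512195.
d = −(3/4) ln(1 − 4p/3) = −0.75 ln(1 − 0.682927) = −0.75 ln(0.317073)
  = −0.75 × (-1.148623) = 0.861467 substitutions/site.
Under a molecular clock d = 2μt, so t = d/(2μ) = 0.861467 / (2 × 0.01) = 43.07 Myr.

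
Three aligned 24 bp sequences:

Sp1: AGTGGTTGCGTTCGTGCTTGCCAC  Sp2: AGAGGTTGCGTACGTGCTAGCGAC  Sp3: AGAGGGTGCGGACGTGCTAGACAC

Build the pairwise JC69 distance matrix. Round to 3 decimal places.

Sp1–Sp2: 4/24 sites differ → p ≈ 0.166667, d = −0.75 ln(1 − 0.222223) = 0.188487 ≈ 0.188.
Sp1–Sp3: 6/24 sites differ → p = 0.25, d = −0.75 ln(1 − 0.333333) = 0.304098 ≈ 0.304.
Sp2–Sp3: 4/24 sites differ → p ≈ 0.166667, d = −0.75 ln(1 − 0.222223) = 0.188487 ≈ 0.188.

d(Sp1,Sp2) = 0.188, d(Sp1,Sp3) = 0.304, d(Sp2,Sp3) = 0.188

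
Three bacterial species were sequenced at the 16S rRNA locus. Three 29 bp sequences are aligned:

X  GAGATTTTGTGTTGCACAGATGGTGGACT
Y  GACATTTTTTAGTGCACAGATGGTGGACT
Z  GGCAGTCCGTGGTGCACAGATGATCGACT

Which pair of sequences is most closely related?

X and Y

X–Y: 4/29 differ, p = 0.138, d = 0.152.
X–Z: 8/29 differ, p = 0.276, d = 0.344.
Y–Z: 8/29 differ, p = 0.276, d = 0.344.
The smallest distance is between X and Y.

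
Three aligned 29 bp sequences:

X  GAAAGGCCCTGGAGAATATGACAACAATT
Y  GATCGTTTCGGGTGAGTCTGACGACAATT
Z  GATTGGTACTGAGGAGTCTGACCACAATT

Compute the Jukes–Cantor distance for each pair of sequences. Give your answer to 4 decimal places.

d(X,Y) = 0.4618, d(X,Z) = 0.4006, d(Y,Z) = 0.2913

X–Y: 10/29 sites differ → p ≈ 0.344828, d = −0.75 ln(1 − 0.459771) = 0.461822 ≈ 0.4618.
X–Z: 9/29 sites differ → p ≈ 0.310345, d = −0.75 ln(1 − 0.413793) = 0.400562 ≈ 0.4006.
Y–Z: 7/29 sites differ → p ≈ 0.241379, d = −0.75 ln(1 − 0.321839) = 0.291278 ≈ 0.2913.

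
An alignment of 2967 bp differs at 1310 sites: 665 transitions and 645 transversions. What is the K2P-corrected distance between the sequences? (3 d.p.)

P = 665/2967 ≈ 0.224132 and Q = 645/2967 ≈ 0.217391.
Under the Kimura two-parameter model, d = −½ ln(1 − 2P − Q) − ¼ ln(1 − 2Q).
1 − 2P − Q = 0.334345, giving −½ ln(0.334345) = 0.547791.
1 − 2Q = 0.565218, giving −¼ ln(0.565218) = 0.142636.
d = 0.547791 + 0.142636 = 0.690427.

0.690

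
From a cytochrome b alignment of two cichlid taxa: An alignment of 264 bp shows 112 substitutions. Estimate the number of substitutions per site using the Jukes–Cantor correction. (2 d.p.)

p = 112/264 ≈ 0.424242.
d = −(3/4) ln(1 − 4p/3) = −0.75 ln(1 − 0.565656) = −0.75 ln(0.434344)
  = −0.75 × (-0.833918) = 0.625439 substitutions/site.

0.63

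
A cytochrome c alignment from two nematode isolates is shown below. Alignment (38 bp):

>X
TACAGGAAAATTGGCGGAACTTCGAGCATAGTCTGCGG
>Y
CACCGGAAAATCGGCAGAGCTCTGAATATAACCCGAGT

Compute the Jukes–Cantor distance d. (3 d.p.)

0.507

The sequences differ at 14 of 38 sites, so p = 14/38 ≈ 0.368421.
d = −(3/4) ln(1 − 4p/3) = −0.75 ln(1 − 0.491228) = −0.75 ln(0.508772)
  = −0.75 × (-0.675755) = 0.506816 substitutions/site.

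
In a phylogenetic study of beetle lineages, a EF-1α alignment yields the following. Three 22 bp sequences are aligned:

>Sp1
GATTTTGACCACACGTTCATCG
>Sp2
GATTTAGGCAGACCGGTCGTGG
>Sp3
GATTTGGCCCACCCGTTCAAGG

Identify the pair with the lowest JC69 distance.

Sp1–Sp2: 9/22 differ, p = 0.409, d = 0.591.
Sp1–Sp3: 5/22 differ, p = 0.227, d = 0.271.
Sp2–Sp3: 8/22 differ, p = 0.364, d = 0.497.
The smallest distance is between Sp1 and Sp3.

Sp1 and Sp3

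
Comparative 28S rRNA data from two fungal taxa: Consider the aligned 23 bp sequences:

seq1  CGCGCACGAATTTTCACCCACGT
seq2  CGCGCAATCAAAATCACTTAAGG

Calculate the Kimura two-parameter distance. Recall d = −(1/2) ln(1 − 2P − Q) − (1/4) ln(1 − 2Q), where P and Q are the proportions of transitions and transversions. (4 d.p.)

Of 23 sites, 2 differences are transitions and 8 are transversions, so P = 2/23 ≈ 0.086957 and Q = 8/23 ≈ 0.347826.
Under the Kimura two-parameter model, d = −½ ln(1 − 2P − Q) − ¼ ln(1 − 2Q).
1 − 2P − Q = 0.47826, giving −½ ln(0.47826) = 0.368800.
1 − 2Q = 0.304348, giving −¼ ln(0.304348) = 0.297396.
d = 0.368800 + 0.297396 = 0.666196.

0.6662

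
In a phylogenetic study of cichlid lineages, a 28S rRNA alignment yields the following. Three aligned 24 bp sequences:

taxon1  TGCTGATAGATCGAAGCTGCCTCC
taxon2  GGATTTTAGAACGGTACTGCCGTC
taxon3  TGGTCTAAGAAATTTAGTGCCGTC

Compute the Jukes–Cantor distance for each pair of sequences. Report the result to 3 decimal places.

d(taxon1,taxon2) = 0.608, d(taxon1,taxon3) = 0.961, d(taxon2,taxon3) = 0.441

taxon1–taxon2: 10/24 sites differ → p ≈ 0.416667, d = −0.75 ln(1 − 0.555556) = 0.608198 ≈ 0.608.
taxon1–taxon3: 13/24 sites differ → p ≈ 0.541667, d = −0.75 ln(1 − 0.722223) = 0.960702 ≈ 0.961.
taxon2–taxon3: 8/24 sites differ → p ≈ 0.333333, d = −0.75 ln(1 − 0.444444) = 0.440839 ≈ 0.441.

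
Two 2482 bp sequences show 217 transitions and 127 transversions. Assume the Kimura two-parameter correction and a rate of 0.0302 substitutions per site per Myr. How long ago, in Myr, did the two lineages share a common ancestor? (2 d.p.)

P = 217/2482 ≈ 0.087429 and Q = 127/2482 ≈ 0.051168.
Under the Kimura two-parameter model, d = −½ ln(1 − 2P − Q) − ¼ ln(1 − 2Q).
1 − 2P − Q = 0.773974, giving −½ ln(0.773974) = 0.128108.
1 − 2Q = 0.897664, giving −¼ ln(0.897664) = 0.026990.
d = 0.128108 + 0.026990 = 0.155098.
Under a molecular clock d = 2μt, so t = d/(2μ) = 0.155098 / (2 × 0.0302) = 2.57 Myr.

2.57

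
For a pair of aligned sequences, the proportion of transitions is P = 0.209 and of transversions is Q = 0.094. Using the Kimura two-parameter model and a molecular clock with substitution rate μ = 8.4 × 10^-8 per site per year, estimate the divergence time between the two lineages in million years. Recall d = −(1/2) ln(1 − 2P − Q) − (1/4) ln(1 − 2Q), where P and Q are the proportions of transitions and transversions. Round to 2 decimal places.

Under the Kimura two-parameter model, d = −½ ln(1 − 2P − Q) − ¼ ln(1 − 2Q).
1 − 2P − Q = 0.488, giving −½ ln(0.488) = 0.358720.
1 − 2Q = 0.812, giving −¼ ln(0.812) = 0.052064.
d = 0.358720 + 0.052064 = 0.410784.
Under a molecular clock d = 2μt, so t = d/(2μ) = 0.410784 / (2 × 8.4 × 10^-8) = 2.45 million years.

2.45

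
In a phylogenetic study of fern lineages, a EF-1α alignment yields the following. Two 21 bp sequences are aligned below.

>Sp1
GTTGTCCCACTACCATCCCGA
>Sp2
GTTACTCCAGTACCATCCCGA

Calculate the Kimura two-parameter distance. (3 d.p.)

Of 21 sites, 3 differences are transitions and 1 are transversions, so P = 3/21 ≈ 0.142857 and Q = 1/21 ≈ 0.047619.
Under the Kimura two-parameter model, d = −½ ln(1 − 2P − Q) − ¼ ln(1 − 2Q).
1 − 2P − Q = 0.666667, giving −½ ln(0.666667) = 0.202732.
1 − 2Q = 0.904762, giving −¼ ln(0.904762) = 0.025021.
d = 0.202732 + 0.025021 = 0.227753.

0.228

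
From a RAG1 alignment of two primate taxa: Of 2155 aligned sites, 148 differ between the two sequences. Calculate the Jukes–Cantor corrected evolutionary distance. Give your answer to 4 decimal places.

0.0720

p = 148/2155 ≈ 0.068677.
d = −(3/4) ln(1 − 4p/3) = −0.75 ln(1 − 0.091569) = −0.75 ln(0.908431)
  = −0.75 × (-0.096036) = 0.072027 substitutions/site.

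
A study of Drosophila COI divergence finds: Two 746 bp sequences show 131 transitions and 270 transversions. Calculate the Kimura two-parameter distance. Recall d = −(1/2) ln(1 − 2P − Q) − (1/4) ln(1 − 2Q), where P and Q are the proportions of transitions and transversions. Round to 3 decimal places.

P = 131/746 ≈ 0.175603 and Q = 270/746 ≈ 0.36193.
Under the Kimura two-parameter model, d = −½ ln(1 − 2P − Q) − ¼ ln(1 − 2Q).
1 − 2P − Q = 0.286864, giving −½ ln(0.286864) = 0.624374.
1 − 2Q = 0.27614, giving −¼ ln(0.27614) = 0.321712.
d = 0.624374 + 0.321712 = 0.946086.

0.946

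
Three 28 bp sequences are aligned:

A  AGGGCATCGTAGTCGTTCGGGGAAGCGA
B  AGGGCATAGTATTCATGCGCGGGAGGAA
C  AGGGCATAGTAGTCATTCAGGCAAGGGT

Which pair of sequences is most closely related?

A–B: 8/28 differ, p = 0.286, d = 0.360.
A–C: 6/28 differ, p = 0.214, d = 0.252.
B–C: 8/28 differ, p = 0.286, d = 0.360.
The smallest distance is between A and C.

A and C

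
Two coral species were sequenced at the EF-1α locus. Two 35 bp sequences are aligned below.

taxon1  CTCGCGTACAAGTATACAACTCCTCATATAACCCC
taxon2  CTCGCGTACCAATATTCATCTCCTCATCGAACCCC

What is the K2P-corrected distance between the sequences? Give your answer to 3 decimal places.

Of 35 sites, 1 differences are transitions and 5 are transversions, so P = 1/35 ≈ 0.028571 and Q = 5/35 ≈ 0.142857.
Under the Kimura two-parameter model, d = −½ ln(1 − 2P − Q) − ¼ ln(1 − 2Q).
1 − 2P − Q = 0.800001, giving −½ ln(0.800001) = 0.111571.
1 − 2Q = 0.714286, giving −¼ ln(0.714286) = 0.084118.
d = 0.111571 + 0.084118 = 0.195689.

0.196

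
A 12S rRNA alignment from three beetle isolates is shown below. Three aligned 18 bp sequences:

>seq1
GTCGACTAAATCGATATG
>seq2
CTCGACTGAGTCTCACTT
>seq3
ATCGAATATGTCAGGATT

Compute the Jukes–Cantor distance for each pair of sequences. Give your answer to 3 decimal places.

seq1–seq2: 8/18 sites differ → p ≈ 0.444444, d = −0.75 ln(1 − 0.592592) = 0.673455 ≈ 0.673.
seq1–seq3: 8/18 sites differ → p ≈ 0.444444, d = −0.75 ln(1 − 0.592592) = 0.673455 ≈ 0.673.
seq2–seq3: 8/18 sites differ → p ≈ 0.444444, d = −0.75 ln(1 − 0.592592) = 0.673455 ≈ 0.673.

d(seq1,seq2) = 0.673, d(seq1,seq3) = 0.673, d(seq2,seq3) = 0.673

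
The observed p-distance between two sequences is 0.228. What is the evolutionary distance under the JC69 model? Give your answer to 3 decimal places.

0.272

d = −(3/4) ln(1 − 4p/3) = −0.75 ln(1 − 0.304) = −0.75 ln(0.696)
  = −0.75 × (-0.362406) = 0.271805 substitutions/site.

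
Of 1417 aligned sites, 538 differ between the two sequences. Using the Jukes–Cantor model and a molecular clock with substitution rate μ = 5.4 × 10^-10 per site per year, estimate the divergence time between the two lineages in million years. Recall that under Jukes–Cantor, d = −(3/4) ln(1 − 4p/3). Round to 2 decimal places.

p = 538/1417 ≈ 0.379675.
d = −(3/4) ln(1 − 4p/3) = −0.75 ln(1 − 0.506233) = −0.75 ln(0.493767)
  = −0.75 × (-0.705692) = 0.529269 substitutions/site.
Under a molecular clock d = 2μt, so t = d/(2μ) = 0.529269 / (2 × 5.4 × 10^-10) = 490.06 million years.

490.06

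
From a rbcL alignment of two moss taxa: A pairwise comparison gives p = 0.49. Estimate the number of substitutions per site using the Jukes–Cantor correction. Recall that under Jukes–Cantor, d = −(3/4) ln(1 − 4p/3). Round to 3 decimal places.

0.795

d = −(3/4) ln(1 − 4p/3) = −0.75 ln(1 − 0.653333) = −0.75 ln(0.346667)
  = −0.75 × (-1.059391) = 0.794543 substitutions/site.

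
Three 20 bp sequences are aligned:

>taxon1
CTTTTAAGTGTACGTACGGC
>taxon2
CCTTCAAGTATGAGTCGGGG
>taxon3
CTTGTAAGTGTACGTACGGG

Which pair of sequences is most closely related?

taxon1 and taxon3

taxon1–taxon2: 8/20 differ, p = 0.400, d = 0.572.
taxon1–taxon3: 2/20 differ, p = 0.100, d = 0.107.
taxon2–taxon3: 8/20 differ, p = 0.400, d = 0.572.
The smallest distance is between taxon1 and taxon3.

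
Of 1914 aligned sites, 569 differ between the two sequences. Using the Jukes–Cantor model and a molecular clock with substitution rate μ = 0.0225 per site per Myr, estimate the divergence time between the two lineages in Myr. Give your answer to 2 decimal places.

p = 569/1914 ≈ 0.297283.
d = −(3/4) ln(1 − 4p/3) = −0.75 ln(1 − 0.396377) = −0.75 ln(0.603623)
  = −0.75 × (-0.504805) = 0.378604 substitutions/site.
Under a molecular clock d = 2μt, so t = d/(2μ) = 0.378604 / (2 × 0.0225) = 8.41 Myr.

8.41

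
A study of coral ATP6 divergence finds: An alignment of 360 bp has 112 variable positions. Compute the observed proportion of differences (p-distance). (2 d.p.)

0.31

p = 112/360 = 0.311111… ≈ 0.31 (to 2 d.p.).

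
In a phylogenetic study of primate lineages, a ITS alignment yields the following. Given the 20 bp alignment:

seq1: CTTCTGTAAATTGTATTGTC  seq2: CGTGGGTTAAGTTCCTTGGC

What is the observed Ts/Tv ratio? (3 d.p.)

0.125

Transitions are A↔G and C↔T; transversions are all other mismatches.
Transitions: 1. Transversions: 8.
R = 1/8 = 0.125.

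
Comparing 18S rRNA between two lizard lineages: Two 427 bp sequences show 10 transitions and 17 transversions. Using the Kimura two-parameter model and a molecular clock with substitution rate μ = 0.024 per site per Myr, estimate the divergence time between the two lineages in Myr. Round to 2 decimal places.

P = 10/427 ≈ 0.023419 and Q = 17/427 ≈ 0.039813.
Under the Kimura two-parameter model, d = −½ ln(1 − 2P − Q) − ¼ ln(1 − 2Q).
1 − 2P − Q = 0.913349, giving −½ ln(0.913349) = 0.045319.
1 − 2Q = 0.920374, giving −¼ ln(0.920374) = 0.020744.
d = 0.045319 + 0.020744 = 0.066063.
Under a molecular clock d = 2μt, so t = d/(2μ) = 0.066063 / (2 × 0.024) = 1.38 Myr.

1.38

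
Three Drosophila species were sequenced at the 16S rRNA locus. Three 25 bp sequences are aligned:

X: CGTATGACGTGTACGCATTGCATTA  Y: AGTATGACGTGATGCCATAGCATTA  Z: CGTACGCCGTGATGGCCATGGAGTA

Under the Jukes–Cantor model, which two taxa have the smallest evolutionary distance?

X–Y: 6/25 differ, p = 0.240, d = 0.289.
X–Z: 9/25 differ, p = 0.360, d = 0.490.
Y–Z: 9/25 differ, p = 0.360, d = 0.490.
The smallest distance is between X and Y.

X and Y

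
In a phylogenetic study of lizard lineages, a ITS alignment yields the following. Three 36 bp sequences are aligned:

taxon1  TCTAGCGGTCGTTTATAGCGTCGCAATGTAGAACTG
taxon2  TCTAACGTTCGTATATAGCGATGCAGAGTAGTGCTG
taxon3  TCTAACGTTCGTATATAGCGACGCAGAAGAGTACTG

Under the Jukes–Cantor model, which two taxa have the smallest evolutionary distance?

taxon2 and taxon3

taxon1–taxon2: 9/36 differ, p = 0.250, d = 0.304.
taxon1–taxon3: 9/36 differ, p = 0.250, d = 0.304.
taxon2–taxon3: 4/36 differ, p = 0.111, d = 0.120.
The smallest distance is between taxon2 and taxon3.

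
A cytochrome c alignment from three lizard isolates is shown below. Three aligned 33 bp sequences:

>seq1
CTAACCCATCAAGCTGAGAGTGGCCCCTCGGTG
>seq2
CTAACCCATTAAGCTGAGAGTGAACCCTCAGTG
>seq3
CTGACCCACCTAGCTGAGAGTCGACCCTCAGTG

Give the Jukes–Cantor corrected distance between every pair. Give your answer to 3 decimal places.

d(seq1,seq2) = 0.132, d(seq1,seq3) = 0.208, d(seq2,seq3) = 0.208

seq1–seq2: 4/33 sites differ → p ≈ 0.121212, d = −0.75 ln(1 − 0.161616) = 0.132209 ≈ 0.132.
seq1–seq3: 6/33 sites differ → p ≈ 0.181818, d = −0.75 ln(1 − 0.242424) = 0.208224 ≈ 0.208.
seq2–seq3: 6/33 sites differ → p ≈ 0.181818, d = −0.75 ln(1 − 0.242424) = 0.208224 ≈ 0.208.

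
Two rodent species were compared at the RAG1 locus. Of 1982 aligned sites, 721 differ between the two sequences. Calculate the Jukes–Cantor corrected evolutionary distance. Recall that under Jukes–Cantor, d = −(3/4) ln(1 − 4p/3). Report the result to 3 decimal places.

p = 721/1982 ≈ 0.363774.
d = −(3/4) ln(1 − 4p/3) = −0.75 ln(1 − 0.485032) = −0.75 ln(0.514968)
  = −0.75 × (-0.663651) = 0.497738 substitutions/site.

0.498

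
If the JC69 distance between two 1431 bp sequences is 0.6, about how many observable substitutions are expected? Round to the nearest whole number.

591

Invert JC69: p = (3/4)(1 − e^(−4d/3)) = 0.75 × (1 − e^(-0.8)) = 0.75 × (1 − 0.449329) = 0.413003.
Expected differing sites = pL ≈ 0.413003 × 1431 = 591.007293 ≈ 591.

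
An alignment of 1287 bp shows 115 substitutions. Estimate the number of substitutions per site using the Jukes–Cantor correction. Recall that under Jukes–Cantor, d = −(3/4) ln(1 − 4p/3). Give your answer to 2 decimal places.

p = 115/1287 ≈ 0.089355.
d = −(3/4) ln(1 − 4p/3) = −0.75 ln(1 − 0.11914) = −0.75 ln(0.88086)
  = −0.75 × (-0.126857) = 0.095143 substitutions/site.

0.10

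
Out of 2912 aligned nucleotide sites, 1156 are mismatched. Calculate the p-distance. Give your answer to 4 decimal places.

p = 1156/2912 = 0.396978… ≈ 0.3970 (to 4 d.p.).

0.3970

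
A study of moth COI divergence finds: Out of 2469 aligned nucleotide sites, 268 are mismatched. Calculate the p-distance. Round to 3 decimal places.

p = 268/2469 = 0.108545… ≈ 0.109 (to 3 d.p.).

0.109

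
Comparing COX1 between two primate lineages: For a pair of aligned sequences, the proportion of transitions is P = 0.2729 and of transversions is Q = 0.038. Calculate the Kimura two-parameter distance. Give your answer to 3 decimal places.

0.458

Under the Kimura two-parameter model, d = −½ ln(1 − 2P − Q) − ¼ ln(1 − 2Q).
1 − 2P − Q = 0.4162, giving −½ ln(0.4162) = 0.438295.
1 − 2Q = 0.924, giving −¼ ln(0.924) = 0.019761.
d = 0.438295 + 0.019761 = 0.458056.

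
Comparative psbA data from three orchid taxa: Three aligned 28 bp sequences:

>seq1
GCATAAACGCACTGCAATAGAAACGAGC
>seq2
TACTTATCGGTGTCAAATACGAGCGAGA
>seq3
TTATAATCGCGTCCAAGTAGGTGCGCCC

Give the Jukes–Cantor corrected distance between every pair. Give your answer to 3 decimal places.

d(seq1,seq2) = 0.824, d(seq1,seq3) = 0.824, d(seq2,seq3) = 0.724

seq1–seq2: 14/28 sites differ → p = 0.5, d = −0.75 ln(1 − 0.666667) = 0.823960 ≈ 0.824.
seq1–seq3: 14/28 sites differ → p = 0.5, d = −0.75 ln(1 − 0.666667) = 0.823960 ≈ 0.824.
seq2–seq3: 13/28 sites differ → p ≈ 0.464286, d = −0.75 ln(1 − 0.619048) = 0.723811 ≈ 0.724.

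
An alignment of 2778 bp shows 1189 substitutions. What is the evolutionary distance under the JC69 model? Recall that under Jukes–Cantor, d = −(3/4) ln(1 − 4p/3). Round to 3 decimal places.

0.634

p = 1189/2778 ≈ 0.428006.
d = −(3/4) ln(1 − 4p/3) = −0.75 ln(1 − 0.570675) = −0.75 ln(0.429325)
  = −0.75 × (-0.845541) = 0.634156 substitutions/site.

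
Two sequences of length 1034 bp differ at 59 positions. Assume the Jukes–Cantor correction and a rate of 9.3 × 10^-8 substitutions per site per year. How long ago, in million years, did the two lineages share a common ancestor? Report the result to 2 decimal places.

p = 59/1034 ≈ 0.05706.
d = −(3/4) ln(1 − 4p/3) = −0.75 ln(1 − 0.07608) = −0.75 ln(0.92392)
  = −0.75 × (-0.079130) = 0.059348 substitutions/site.
Under a molecular clock d = 2μt, so t = d/(2μ) = 0.059348 / (2 × 9.3 × 10^-8) = 0.32 million years.

0.32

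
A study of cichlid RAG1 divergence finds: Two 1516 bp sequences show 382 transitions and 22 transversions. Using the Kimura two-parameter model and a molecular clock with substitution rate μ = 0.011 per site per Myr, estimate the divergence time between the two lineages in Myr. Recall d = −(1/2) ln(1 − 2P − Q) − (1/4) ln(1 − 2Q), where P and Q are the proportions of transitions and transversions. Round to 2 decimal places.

P = 382/1516 ≈ 0.251979 and Q = 22/1516 ≈ 0.014512.
Under the Kimura two-parameter model, d = −½ ln(1 − 2P − Q) − ¼ ln(1 − 2Q).
1 − 2P − Q = 0.48153, giving −½ ln(0.48153) = 0.365393.
1 − 2Q = 0.970976, giving −¼ ln(0.970976) = 0.007363.
d = 0.365393 + 0.007363 = 0.372756.
Under a molecular clock d = 2μt, so t = d/(2μ) = 0.372756 / (2 × 0.011) = 16.94 Myr.

16.94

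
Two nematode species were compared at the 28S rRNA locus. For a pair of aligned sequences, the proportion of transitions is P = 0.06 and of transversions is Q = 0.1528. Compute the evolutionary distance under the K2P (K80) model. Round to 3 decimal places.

0.250

Under the Kimura two-parameter model, d = −½ ln(1 − 2P − Q) − ¼ ln(1 − 2Q).
1 − 2P − Q = 0.7272, giving −½ ln(0.7272) = 0.159277.
1 − 2Q = 0.6944, giving −¼ ln(0.6944) = 0.091177.
d = 0.159277 + 0.091177 = 0.250454.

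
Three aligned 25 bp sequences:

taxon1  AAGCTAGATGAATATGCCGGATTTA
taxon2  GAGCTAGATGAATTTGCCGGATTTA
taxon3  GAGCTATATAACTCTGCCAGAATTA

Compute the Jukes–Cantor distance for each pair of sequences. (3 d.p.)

taxon1–taxon2: 2/25 sites differ → p = 0.08, d = −0.75 ln(1 − 0.106667) = 0.084597 ≈ 0.085.
taxon1–taxon3: 7/25 sites differ → p = 0.28, d = −0.75 ln(1 − 0.373333) = 0.350505 ≈ 0.351.
taxon2–taxon3: 6/25 sites differ → p = 0.24, d = −0.75 ln(1 − 0.32) = 0.289247 ≈ 0.289.

d(taxon1,taxon2) = 0.085, d(taxon1,taxon3) = 0.351, d(taxon2,taxon3) = 0.289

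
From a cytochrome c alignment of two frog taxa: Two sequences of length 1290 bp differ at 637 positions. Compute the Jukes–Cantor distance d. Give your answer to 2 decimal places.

0.81

p = 637/1290 ≈ 0.493798.
d = −(3/4) ln(1 − 4p/3) = −0.75 ln(1 − 0.658397) = −0.75 ln(0.341603)
  = −0.75 × (-1.074106) = 0.805580 substitutions/site.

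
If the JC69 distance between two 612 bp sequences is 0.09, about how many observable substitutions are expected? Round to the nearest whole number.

Invert JC69: p = (3/4)(1 − e^(−4d/3)) = 0.75 × (1 − e^(-0.12)) = 0.75 × (1 − 0.886920) = 0.084810.
Expected differing sites = pL ≈ 0.084810 × 612 = 51.90372 ≈ 52.

52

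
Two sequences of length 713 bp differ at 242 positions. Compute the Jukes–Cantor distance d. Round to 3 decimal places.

p = 242/713 ≈ 0.339411.
d = −(3/4) ln(1 − 4p/3) = −0.75 ln(1 − 0.452548) = −0.75 ln(0.547452)
  = −0.75 × (-0.602480) = 0.451860 substitutions/site.

0.452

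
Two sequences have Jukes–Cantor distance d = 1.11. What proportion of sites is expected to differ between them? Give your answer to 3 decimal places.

0.579

p = (3/4)(1 − e^(−4d/3)) = 0.75 × (1 − e^(-1.48)) = 0.75 × (1 − 0.227638) = 0.579272.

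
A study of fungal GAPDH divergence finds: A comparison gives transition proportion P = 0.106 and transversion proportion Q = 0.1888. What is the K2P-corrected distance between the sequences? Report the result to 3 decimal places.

0.375

Under the Kimura two-parameter model, d = −½ ln(1 − 2P − Q) − ¼ ln(1 − 2Q).
1 − 2P − Q = 0.5992, giving −½ ln(0.5992) = 0.256080.
1 − 2Q = 0.6224, giving −¼ ln(0.6224) = 0.118543.
d = 0.256080 + 0.118543 = 0.374623.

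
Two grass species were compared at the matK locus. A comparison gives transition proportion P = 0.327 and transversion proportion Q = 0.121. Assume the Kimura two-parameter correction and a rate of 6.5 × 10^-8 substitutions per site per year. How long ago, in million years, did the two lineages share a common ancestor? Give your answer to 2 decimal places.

6.27

Under the Kimura two-parameter model, d = −½ ln(1 − 2P − Q) − ¼ ln(1 − 2Q).
1 − 2P − Q = 0.225, giving −½ ln(0.225) = 0.745827.
1 − 2Q = 0.758, giving −¼ ln(0.758) = 0.069268.
d = 0.745827 + 0.069268 = 0.815095.
Under a molecular clock d = 2μt, so t = d/(2μ) = 0.815095 / (2 × 6.5 × 10^-8) = 6.27 million years.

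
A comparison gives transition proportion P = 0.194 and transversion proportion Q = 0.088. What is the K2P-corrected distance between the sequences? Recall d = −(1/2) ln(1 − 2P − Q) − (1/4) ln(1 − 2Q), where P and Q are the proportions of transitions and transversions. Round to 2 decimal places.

Under the Kimura two-parameter model, d = −½ ln(1 − 2P − Q) − ¼ ln(1 − 2Q).
1 − 2P − Q = 0.524, giving −½ ln(0.524) = 0.323132.
1 − 2Q = 0.824, giving −¼ ln(0.824) = 0.048396.
d = 0.323132 + 0.048396 = 0.371528.

0.37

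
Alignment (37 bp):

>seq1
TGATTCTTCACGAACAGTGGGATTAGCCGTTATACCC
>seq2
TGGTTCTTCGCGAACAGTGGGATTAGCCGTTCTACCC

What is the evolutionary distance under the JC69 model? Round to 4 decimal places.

0.0858

The sequences differ at 3 of 37 sites (3, 10, 32), so p = 3/37 ≈ 0.081081.
d = −(3/4) ln(1 − 4p/3) = −0.75 ln(1 − 0.108108) = −0.75 ln(0.891892)
  = −0.75 × (-0.114410) = 0.085808 substitutions/site.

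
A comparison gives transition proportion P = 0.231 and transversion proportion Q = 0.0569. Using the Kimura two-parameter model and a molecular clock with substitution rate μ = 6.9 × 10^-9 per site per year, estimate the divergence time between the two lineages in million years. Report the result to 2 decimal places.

28.70

Under the Kimura two-parameter model, d = −½ ln(1 − 2P − Q) − ¼ ln(1 − 2Q).
1 − 2P − Q = 0.4811, giving −½ ln(0.4811) = 0.365840.
1 − 2Q = 0.8862, giving −¼ ln(0.8862) = 0.030203.
d = 0.365840 + 0.030203 = 0.396043.
Under a molecular clock d = 2μt, so t = d/(2μ) = 0.396043 / (2 × 6.9 × 10^-9) = 28.70 million years.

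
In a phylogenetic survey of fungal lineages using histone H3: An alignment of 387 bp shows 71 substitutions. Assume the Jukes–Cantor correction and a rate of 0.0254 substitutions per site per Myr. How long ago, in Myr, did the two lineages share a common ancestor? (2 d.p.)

4.14

p = 71/387 ≈ 0.183463.
d = −(3/4) ln(1 − 4p/3) = −0.75 ln(1 − 0.244617) = −0.75 ln(0.755383)
  = −0.75 × (-0.280530) = 0.210398 substitutions/site.
Under a molecular clock d = 2μt, so t = d/(2μ) = 0.210398 / (2 × 0.0254) = 4.14 Myr.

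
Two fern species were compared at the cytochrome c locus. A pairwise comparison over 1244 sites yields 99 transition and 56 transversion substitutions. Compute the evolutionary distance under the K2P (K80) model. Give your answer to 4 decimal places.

P = 99/1244 ≈ 0.079582 and Q = 56/1244 ≈ 0.045016.
Under the Kimura two-parameter model, d = −½ ln(1 − 2P − Q) − ¼ ln(1 − 2Q).
1 − 2P − Q = 0.79582, giving −½ ln(0.79582) = 0.114191.
1 − 2Q = 0.909968, giving −¼ ln(0.909968) = 0.023586.
d = 0.114191 + 0.023586 = 0.137777.

0.1378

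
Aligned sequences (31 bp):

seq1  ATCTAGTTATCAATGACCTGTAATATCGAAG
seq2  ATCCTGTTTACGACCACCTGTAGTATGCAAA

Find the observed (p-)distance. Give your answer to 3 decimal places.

The sequences differ at 11 of 31 positions.
p = 11/31 = 0.354838… ≈ 0.355 (to 3 d.p.).

0.355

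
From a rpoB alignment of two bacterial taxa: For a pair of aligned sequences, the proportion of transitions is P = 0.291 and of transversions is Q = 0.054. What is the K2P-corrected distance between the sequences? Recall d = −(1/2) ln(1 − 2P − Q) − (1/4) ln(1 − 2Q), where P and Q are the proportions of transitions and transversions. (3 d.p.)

0.534

Under the Kimura two-parameter model, d = −½ ln(1 − 2P − Q) − ¼ ln(1 − 2Q).
1 − 2P − Q = 0.364, giving −½ ln(0.364) = 0.505301.
1 − 2Q = 0.892, giving −¼ ln(0.892) = 0.028572.
d = 0.505301 + 0.028572 = 0.533873.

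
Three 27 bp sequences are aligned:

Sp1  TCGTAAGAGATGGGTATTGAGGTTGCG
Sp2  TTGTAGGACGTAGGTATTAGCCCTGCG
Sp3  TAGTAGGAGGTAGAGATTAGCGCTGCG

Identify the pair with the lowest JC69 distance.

Sp2 and Sp3

Sp1–Sp2: 10/27 differ, p = 0.370, d = 0.511.
Sp1–Sp3: 10/27 differ, p = 0.370, d = 0.511.
Sp2–Sp3: 5/27 differ, p = 0.185, d = 0.213.
The smallest distance is between Sp2 and Sp3.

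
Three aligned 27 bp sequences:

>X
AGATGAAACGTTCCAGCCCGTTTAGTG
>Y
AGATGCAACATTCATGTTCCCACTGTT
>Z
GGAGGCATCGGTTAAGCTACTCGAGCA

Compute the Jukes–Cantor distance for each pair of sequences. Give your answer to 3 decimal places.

d(X,Y) = 0.673, d(X,Z) = 0.882, d(Y,Z) = 1.012

X–Y: 12/27 sites differ → p ≈ 0.444444, d = −0.75 ln(1 − 0.592592) = 0.673455 ≈ 0.673.
X–Z: 14/27 sites differ → p ≈ 0.518519, d = −0.75 ln(1 − 0.691359) = 0.881682 ≈ 0.882.
Y–Z: 15/27 sites differ → p ≈ 0.555556, d = −0.75 ln(1 − 0.740741) = 1.012446 ≈ 1.012.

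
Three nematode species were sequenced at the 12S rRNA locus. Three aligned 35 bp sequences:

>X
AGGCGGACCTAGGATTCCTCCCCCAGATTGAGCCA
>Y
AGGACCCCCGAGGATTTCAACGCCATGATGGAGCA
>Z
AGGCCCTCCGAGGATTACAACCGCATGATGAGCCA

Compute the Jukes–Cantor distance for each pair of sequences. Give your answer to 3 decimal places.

X–Y: 15/35 sites differ → p ≈ 0.428571, d = −0.75 ln(1 − 0.571428) = 0.635472 ≈ 0.635.
X–Z: 11/35 sites differ → p ≈ 0.314286, d = −0.75 ln(1 − 0.419048) = 0.407315 ≈ 0.407.
Y–Z: 8/35 sites differ → p ≈ 0.228571, d = −0.75 ln(1 − 0.304761) = 0.272625 ≈ 0.273.

d(X,Y) = 0.635, d(X,Z) = 0.407, d(Y,Z) = 0.273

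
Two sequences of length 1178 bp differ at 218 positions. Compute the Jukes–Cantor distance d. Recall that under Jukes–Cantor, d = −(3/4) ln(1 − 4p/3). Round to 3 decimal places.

p = 218/1178 ≈ 0.185059.
d = −(3/4) ln(1 − 4p/3) = −0.75 ln(1 − 0.246745) = −0.75 ln(0.753255)
  = −0.75 × (-0.283351) = 0.212513 substitutions/site.

0.213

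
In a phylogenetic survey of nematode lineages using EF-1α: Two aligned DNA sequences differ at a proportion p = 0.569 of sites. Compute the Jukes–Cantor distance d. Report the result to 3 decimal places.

1.066

d = −(3/4) ln(1 − 4p/3) = −0.75 ln(1 − 0.758667) = −0.75 ln(0.241333)
  = −0.75 × (-1.421578) = 1.066184 substitutions/site.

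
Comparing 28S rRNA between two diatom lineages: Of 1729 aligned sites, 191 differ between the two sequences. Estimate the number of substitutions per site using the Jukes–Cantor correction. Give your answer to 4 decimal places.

0.1195

p = 191/1729 ≈ 0.110468.
d = −(3/4) ln(1 − 4p/3) = −0.75 ln(1 − 0.147291) = −0.75 ln(0.852709)
  = −0.75 × (-0.159337) = 0.119503 substitutions/site.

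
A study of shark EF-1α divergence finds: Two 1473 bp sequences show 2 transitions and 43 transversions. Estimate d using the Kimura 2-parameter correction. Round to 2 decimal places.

P = 2/1473 ≈ 0.001358 and Q = 43/1473 ≈ 0.029192.
Under the Kimura two-parameter model, d = −½ ln(1 − 2P − Q) − ¼ ln(1 − 2Q).
1 − 2P − Q = 0.968092, giving −½ ln(0.968092) = 0.016214.
1 − 2Q = 0.941616, giving −¼ ln(0.941616) = 0.015039.
d = 0.016214 + 0.015039 = 0.031253.

0.03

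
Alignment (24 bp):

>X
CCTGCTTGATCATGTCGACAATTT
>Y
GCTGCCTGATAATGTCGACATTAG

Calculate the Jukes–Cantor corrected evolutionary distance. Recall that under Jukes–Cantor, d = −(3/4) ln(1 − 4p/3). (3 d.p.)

0.304

The sequences differ at 6 of 24 sites (1, 6, 11, 21, 23, 24), so p = 6/24 = 0.25.
d = −(3/4) ln(1 − 4p/3) = −0.75 ln(1 − 0.333333) = −0.75 ln(0.666667)
  = −0.75 × (-0.405465) = 0.304099 substitutions/site.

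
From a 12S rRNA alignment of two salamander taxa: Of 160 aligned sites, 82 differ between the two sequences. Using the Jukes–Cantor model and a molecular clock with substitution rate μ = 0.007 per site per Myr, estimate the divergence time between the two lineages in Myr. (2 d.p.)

61.60

p = 82/160 = 0.5125.
d = −(3/4) ln(1 − 4p/3) = −0.75 ln(1 − 0.683333) = −0.75 ln(0.316667)
  = −0.75 × (-1.149905) = 0.862429 substitutions/site.
Under a molecular clock d = 2μt, so t = d/(2μ) = 0.862429 / (2 × 0.007) = 61.60 Myr.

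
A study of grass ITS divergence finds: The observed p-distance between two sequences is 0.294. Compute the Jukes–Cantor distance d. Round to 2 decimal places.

0.37

d = −(3/4) ln(1 − 4p/3) = −0.75 ln(1 − 0.392) = −0.75 ln(0.608)
  = −0.75 × (-0.497580) = 0.373185 substitutions/site.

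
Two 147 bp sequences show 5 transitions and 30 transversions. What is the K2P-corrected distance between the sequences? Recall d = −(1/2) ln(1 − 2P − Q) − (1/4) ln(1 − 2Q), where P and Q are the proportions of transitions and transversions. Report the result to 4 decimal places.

P = 5/147 ≈ 0.034014 and Q = 30/147 ≈ 0.204082.
Under the Kimura two-parameter model, d = −½ ln(1 − 2P − Q) − ¼ ln(1 − 2Q).
1 − 2P − Q = 0.72789, giving −½ ln(0.72789) = 0.158803.
1 − 2Q = 0.591836, giving −¼ ln(0.591836) = 0.131131.
d = 0.158803 + 0.131131 = 0.289934.

0.2899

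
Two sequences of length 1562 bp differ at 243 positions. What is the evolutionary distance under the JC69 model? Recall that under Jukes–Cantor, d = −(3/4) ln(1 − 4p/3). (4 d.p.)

0.1744

p = 243/1562 ≈ 0.15557.
d = −(3/4) ln(1 − 4p/3) = −0.75 ln(1 − 0.207427) = −0.75 ln(0.792573)
  = −0.75 × (-0.232471) = 0.174353 substitutions/site.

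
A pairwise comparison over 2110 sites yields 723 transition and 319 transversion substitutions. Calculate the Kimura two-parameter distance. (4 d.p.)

0.9955

P = 723/2110 ≈ 0.342654 and Q = 319/2110 ≈ 0.151185.
Under the Kimura two-parameter model, d = −½ ln(1 − 2P − Q) − ¼ ln(1 − 2Q).
1 − 2P − Q = 0.163507, giving −½ ln(0.163507) = 0.905450.
1 − 2Q = 0.69763, giving −¼ ln(0.69763) = 0.090017.
d = 0.905450 + 0.090017 = 0.995467.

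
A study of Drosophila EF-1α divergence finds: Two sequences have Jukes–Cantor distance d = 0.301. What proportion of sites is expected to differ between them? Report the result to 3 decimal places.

0.248

p = (3/4)(1 − e^(−4d/3)) = 0.75 × (1 − e^(-0.401333)) = 0.75 × (1 − 0.669427) = 0.247930.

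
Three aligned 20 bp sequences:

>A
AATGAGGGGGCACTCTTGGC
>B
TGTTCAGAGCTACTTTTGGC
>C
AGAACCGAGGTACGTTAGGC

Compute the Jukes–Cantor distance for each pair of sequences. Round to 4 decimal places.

A–B: 9/20 sites differ → p = 0.45, d = −0.75 ln(1 − 0.6) = 0.687218 ≈ 0.6872.
A–C: 10/20 sites differ → p = 0.5, d = −0.75 ln(1 − 0.666667) = 0.823960 ≈ 0.8240.
B–C: 7/20 sites differ → p = 0.35, d = −0.75 ln(1 − 0.466667) = 0.471457 ≈ 0.4715.

d(A,B) = 0.6872, d(A,C) = 0.8240, d(B,C) = 0.4715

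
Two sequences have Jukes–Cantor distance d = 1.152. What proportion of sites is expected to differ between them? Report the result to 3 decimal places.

p = (3/4)(1 − e^(−4d/3)) = 0.75 × (1 − e^(-1.536)) = 0.75 × (1 − 0.215240) = 0.588570.

0.589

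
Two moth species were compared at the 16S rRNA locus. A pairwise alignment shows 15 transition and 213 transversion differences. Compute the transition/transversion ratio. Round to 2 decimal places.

R = 15/213 = 0.070422… ≈ 0.07 (to 2 d.p.).

0.07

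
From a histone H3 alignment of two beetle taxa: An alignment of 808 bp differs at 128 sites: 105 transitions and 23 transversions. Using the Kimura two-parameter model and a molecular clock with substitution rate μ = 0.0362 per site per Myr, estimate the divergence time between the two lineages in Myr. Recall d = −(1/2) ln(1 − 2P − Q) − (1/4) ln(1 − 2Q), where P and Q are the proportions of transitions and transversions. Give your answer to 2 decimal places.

2.55

P = 105/808 ≈ 0.12995 and Q = 23/808 ≈ 0.028465.
Under the Kimura two-parameter model, d = −½ ln(1 − 2P − Q) − ¼ ln(1 − 2Q).
1 − 2P − Q = 0.711635, giving −½ ln(0.711635) = 0.170095.
1 − 2Q = 0.94307, giving −¼ ln(0.94307) = 0.014654.
d = 0.170095 + 0.014654 = 0.184749.
Under a molecular clock d = 2μt, so t = d/(2μ) = 0.184749 / (2 × 0.0362) = 2.55 Myr.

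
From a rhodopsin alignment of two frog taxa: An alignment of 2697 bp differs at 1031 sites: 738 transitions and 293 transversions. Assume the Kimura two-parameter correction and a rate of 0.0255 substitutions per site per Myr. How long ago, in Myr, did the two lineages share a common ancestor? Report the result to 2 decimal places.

P = 738/2697 ≈ 0.273637 and Q = 293/2697 ≈ 0.108639.
Under the Kimura two-parameter model, d = −½ ln(1 − 2P − Q) − ¼ ln(1 − 2Q).
1 − 2P − Q = 0.344087, giving −½ ln(0.344087) = 0.533430.
1 − 2Q = 0.782722, giving −¼ ln(0.782722) = 0.061244.
d = 0.533430 + 0.061244 = 0.594674.
Under a molecular clock d = 2μt, so t = d/(2μ) = 0.594674 / (2 × 0.0255) = 11.66 Myr.

11.66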